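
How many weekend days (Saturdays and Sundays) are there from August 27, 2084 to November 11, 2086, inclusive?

231

August 27, 2084 is a Sunday.
From August 27, 2084 to November 11, 2086 is 807 days inclusive.
807 = 7 × 115 + 2, so there are 115 full weeks plus 2 extra days.
Each full week contributes 2 weekend days (Sat, Sun): 115 × 2 = 230.
The 2 extra days are Sunday, Monday — 1 of them qualifies.
Total: 230 + 1 = 231.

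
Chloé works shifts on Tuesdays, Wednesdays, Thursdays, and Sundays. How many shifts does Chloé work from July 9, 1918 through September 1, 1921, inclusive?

659

July 9, 1918 is a Tuesday.
The range spans 1151 days (inclusive of both endpoints).
1151 = 7 × 164 + 3, so there are 164 full weeks plus 3 extra days.
Each full week contributes 4 days from the set (Tue, Wed, Thu, Sun): 164 × 4 = 656.
The 3 extra days are Tuesday, Wednesday, Thursday — 3 of them qualify.
Total: 656 + 3 = 659.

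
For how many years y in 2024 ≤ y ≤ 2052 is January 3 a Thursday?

4

Day of week of January 3 in each year:
2024: Wed, 2025: Fri, 2026: Sat, 2027: Sun, 2028: Mon, 2029: Wed, 2030: Thu ✓, 2031: Fri, 2032: Sat, 2033: Mon, 2034: Tue, 2035: Wed, 2036: Thu ✓, 2037: Sat, 2038: Sun, 2039: Mon, 2040: Tue, 2041: Thu ✓, 2042: Fri, 2043: Sat, 2044: Sun, 2045: Tue, 2046: Wed, 2047: Thu ✓, 2048: Fri, 2049: Sun, 2050: Mon, 2051: Tue, 2052: Wed
Thursdays: 2030, 2036, 2041, 2047.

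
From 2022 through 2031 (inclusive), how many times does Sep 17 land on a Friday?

1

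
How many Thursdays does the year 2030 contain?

52

2030-01-01 is a Tuesday.
From 2030-01-01 to 2030-12-31 is 365 days inclusive.
365 = 7 × 52 + 1, so there are 52 full weeks plus 1 extra day.
Each full week contributes one Thursday: 52 so far.
The 1 extra day is Tue — none qualify.
Total: 52 + 0 = 52.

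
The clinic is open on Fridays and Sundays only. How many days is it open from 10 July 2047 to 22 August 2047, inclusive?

12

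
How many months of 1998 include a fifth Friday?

A month has five Fridays exactly when Friday falls within its first (length − 28) days.
Jan: 31 days, starts Thu → 5 of Thu, Fri, Sat ✓
Feb: 28 days, starts Sun → 5 of (none)
Mar: 31 days, starts Sun → 5 of Sun, Mon, Tue
Apr: 30 days, starts Wed → 5 of Wed, Thu
May: 31 days, starts Fri → 5 of Fri, Sat, Sun ✓
Jun: 30 days, starts Mon → 5 of Mon, Tue
Jul: 31 days, starts Wed → 5 of Wed, Thu, Fri ✓
Aug: 31 days, starts Sat → 5 of Sat, Sun, Mon
Sep: 30 days, starts Tue → 5 of Tue, Wed
Oct: 31 days, starts Thu → 5 of Thu, Fri, Sat ✓
Nov: 30 days, starts Sun → 5 of Sun, Mon
Dec: 31 days, starts Tue → 5 of Tue, Wed, Thu
Months with five Fridays: Jan, May, Jul, Oct.

4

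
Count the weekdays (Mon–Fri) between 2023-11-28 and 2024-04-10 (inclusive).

97 weekdays

2023-11-28 is a Tuesday.
From 2023-11-28 to 2024-04-10 is 135 days inclusive.
135 = 7 × 19 + 2, so there are 19 full weeks plus 2 extra days.
Each full week contributes 5 weekdays (Mon–Fri): 19 × 5 = 95.
The 2 extra days are Tue, Wed — 2 of them qualify.
Total: 95 + 2 = 97.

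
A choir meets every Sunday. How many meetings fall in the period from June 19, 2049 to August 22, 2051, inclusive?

114

June 19, 2049 is a Saturday.
The range spans 795 days (inclusive of both endpoints).
795 = 7 × 113 + 4, so there are 113 full weeks plus 4 extra days.
Each full week contributes one Sunday: 113 so far.
The 4 extra days are Saturday, Sunday, Monday, Tuesday — 1 of them qualifies.
Total: 113 + 1 = 114.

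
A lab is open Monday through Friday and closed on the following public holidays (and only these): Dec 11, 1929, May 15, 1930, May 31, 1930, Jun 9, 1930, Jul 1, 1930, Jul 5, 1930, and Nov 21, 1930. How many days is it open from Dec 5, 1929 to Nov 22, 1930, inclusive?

247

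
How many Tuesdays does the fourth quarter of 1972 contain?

13

1 October 1972 is a Sunday.
The range spans 92 days (inclusive of both endpoints).
92 = 7 × 13 + 1, so there are 13 full weeks plus 1 extra day.
Each full week contributes one Tuesday: 13 so far.
The 1 extra day is Sun — none qualify.
Total: 13 + 0 = 13.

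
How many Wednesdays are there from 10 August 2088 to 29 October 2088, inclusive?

10 August 2088 is a Tuesday.
That's 81 days from start to end, counting both.
81 = 7 × 11 + 4, so there are 11 full weeks plus 4 extra days.
Each full week contributes one Wednesday: 11 so far.
The 4 extra days are Tuesday, Wednesday, Thursday, Friday — 1 of them qualifies.
Total: 11 + 1 = 12.

12 Wednesdays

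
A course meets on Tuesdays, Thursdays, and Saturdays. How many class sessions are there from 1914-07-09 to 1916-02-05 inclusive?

1914-07-09 is a Thursday.
From 1914-07-09 to 1916-02-05 is 577 days inclusive.
577 = 7 × 82 + 3, so there are 82 full weeks plus 3 extra days.
Each full week contributes 3 days from the set (Tue, Thu, Sat): 82 × 3 = 246.
The 3 extra days are Thursday, Friday, Saturday — 2 of them qualify.
Total: 246 + 2 = 248.

248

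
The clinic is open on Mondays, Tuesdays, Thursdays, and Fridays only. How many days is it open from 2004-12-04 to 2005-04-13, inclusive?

74

2004-12-04 is a Saturday.
The range spans 131 days (inclusive of both endpoints).
131 = 7 × 18 + 5, so there are 18 full weeks plus 5 extra days.
Each full week contributes 4 days from the set (Mon, Tue, Thu, Fri): 18 × 4 = 72.
The 5 extra days are Sat, Sun, Mon, Tue, Wed — 2 of them qualify.
Total: 72 + 2 = 74.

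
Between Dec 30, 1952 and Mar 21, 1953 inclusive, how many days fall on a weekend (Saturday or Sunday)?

Dec 30, 1952 is a Tuesday.
That's 82 days from start to end, counting both.
82 = 7 × 11 + 5, so there are 11 full weeks plus 5 extra days.
Each full week contributes 2 weekend days (Sat, Sun): 11 × 2 = 22.
The 5 extra days are Tue, Wed, Thu, Fri, Sat — 1 of them qualifies.
Total: 22 + 1 = 23.

23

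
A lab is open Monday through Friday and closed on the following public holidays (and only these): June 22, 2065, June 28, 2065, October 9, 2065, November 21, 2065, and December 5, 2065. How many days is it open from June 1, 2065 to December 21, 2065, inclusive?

144 business days

June 1, 2065 is a Monday.
That's 204 days from start to end, counting both.
204 = 7 × 29 + 1, so there are 29 full weeks plus 1 extra day.
Each full week contributes 5 weekdays (Mon–Fri): 29 × 5 = 145.
The 1 extra day is Monday — 1 of them qualifies.
Total: 145 + 1 = 146.
Holidays: June 22, 2065 (Mon); June 28, 2065 (Sun); October 9, 2065 (Fri); November 21, 2065 (Sat); December 5, 2065 (Sat).
2 of the 5 holidays fall on weekdays; the rest are weekends and were already excluded.
Business days: 146 − 2 = 144.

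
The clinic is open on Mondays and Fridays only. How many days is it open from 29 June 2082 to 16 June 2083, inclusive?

29 June 2082 is a Monday.
From 29 June 2082 to 16 June 2083 is 353 days inclusive.
353 = 7 × 50 + 3, so there are 50 full weeks plus 3 extra days.
Each full week contributes 2 days from the set (Mon, Fri): 50 × 2 = 100.
The 3 extra days are Mon, Tue, Wed — 1 of them qualifies.
Total: 100 + 1 = 101.

101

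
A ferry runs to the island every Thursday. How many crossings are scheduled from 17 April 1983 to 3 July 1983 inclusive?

11

17 April 1983 is a Sunday.
That's 78 days from start to end, counting both.
78 = 7 × 11 + 1, so there are 11 full weeks plus 1 extra day.
Each full week contributes one Thursday: 11 so far.
The 1 extra day is Sunday — none qualify.
Total: 11 + 0 = 11.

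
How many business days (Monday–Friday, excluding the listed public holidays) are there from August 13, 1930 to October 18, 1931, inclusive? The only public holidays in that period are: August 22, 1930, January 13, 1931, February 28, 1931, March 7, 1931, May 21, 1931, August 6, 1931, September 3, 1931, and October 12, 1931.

August 13, 1930 is a Wednesday.
That's 432 days from start to end, counting both.
432 = 7 × 61 + 5, so there are 61 full weeks plus 5 extra days.
Each full week contributes 5 weekdays (Mon–Fri): 61 × 5 = 305.
The 5 extra days are Wednesday, Thursday, Friday, Saturday, Sunday — 3 of them qualify.
Total: 305 + 3 = 308.
Holidays: August 22, 1930 (Fri); January 13, 1931 (Tue); February 28, 1931 (Sat); March 7, 1931 (Sat); May 21, 1931 (Thu); August 6, 1931 (Thu); September 3, 1931 (Thu); October 12, 1931 (Mon).
6 of the 8 holidays fall on weekdays; the rest are weekends and were already excluded.
Business days: 308 − 6 = 302.

302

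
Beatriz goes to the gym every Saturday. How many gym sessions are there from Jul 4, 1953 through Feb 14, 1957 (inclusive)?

Jul 4, 1953 is a Saturday.
That's 1322 days from start to end, counting both.
1322 = 7 × 188 + 6, so there are 188 full weeks plus 6 extra days.
Each full week contributes one Saturday: 188 so far.
The 6 extra days are Sat, Sun, Mon, Tue, Wed, Thu — 1 of them qualifies.
Total: 188 + 1 = 189.

189 Saturdays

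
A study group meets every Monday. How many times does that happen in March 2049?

5

March 1, 2049 is a Monday.
From March 1, 2049 to March 31, 2049 is 31 days inclusive.
31 = 7 × 4 + 3, so there are 4 full weeks plus 3 extra days.
Each full week contributes one Monday: 4 so far.
The 3 extra days are Mon, Tue, Wed — 1 of them qualifies.
Total: 4 + 1 = 5.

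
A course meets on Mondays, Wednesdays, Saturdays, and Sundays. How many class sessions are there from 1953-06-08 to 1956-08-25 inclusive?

1953-06-08 is a Monday.
That's 1175 days from start to end, counting both.
1175 = 7 × 167 + 6, so there are 167 full weeks plus 6 extra days.
Each full week contributes 4 days from the set (Mon, Wed, Sat, Sun): 167 × 4 = 668.
The 6 extra days are Mon, Tue, Wed, Thu, Fri, Sat — 3 of them qualify.
Total: 668 + 3 = 671.

671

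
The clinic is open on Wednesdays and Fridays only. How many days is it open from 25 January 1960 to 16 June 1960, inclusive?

41

25 January 1960 is a Monday.
The range spans 144 days (inclusive of both endpoints).
144 = 7 × 20 + 4, so there are 20 full weeks plus 4 extra days.
Each full week contributes 2 days from the set (Wed, Fri): 20 × 2 = 40.
The 4 extra days are Monday, Tuesday, Wednesday, Thursday — 1 of them qualifies.
Total: 40 + 1 = 41.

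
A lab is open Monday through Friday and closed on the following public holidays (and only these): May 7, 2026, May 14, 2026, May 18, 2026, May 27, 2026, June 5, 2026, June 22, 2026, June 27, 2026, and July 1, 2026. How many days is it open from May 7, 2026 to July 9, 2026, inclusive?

May 7, 2026 is a Thursday.
That's 64 days from start to end, counting both.
64 = 7 × 9 + 1, so there are 9 full weeks plus 1 extra day.
Each full week contributes 5 weekdays (Mon–Fri): 9 × 5 = 45.
The 1 extra day is Thu — 1 of them qualifies.
Total: 45 + 1 = 46.
Holidays: May 7, 2026 (Thu); May 14, 2026 (Thu); May 18, 2026 (Mon); May 27, 2026 (Wed); June 5, 2026 (Fri); June 22, 2026 (Mon); June 27, 2026 (Sat); July 1, 2026 (Wed).
7 of the 8 holidays fall on weekdays; the rest are weekends and were already excluded.
Business days: 46 − 7 = 39.

39 working days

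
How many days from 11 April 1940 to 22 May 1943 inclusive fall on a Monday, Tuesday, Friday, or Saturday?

11 April 1940 is a Thursday.
From 11 April 1940 to 22 May 1943 is 1137 days inclusive.
1137 = 7 × 162 + 3, so there are 162 full weeks plus 3 extra days.
Each full week contributes 4 days from the set (Mon, Tue, Fri, Sat): 162 × 4 = 648.
The 3 extra days are Thu, Fri, Sat — 2 of them qualify.
Total: 648 + 2 = 650.

650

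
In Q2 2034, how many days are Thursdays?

1 April 2034 is a Saturday.
The range spans 91 days (inclusive of both endpoints).
91 = 7 × 13, so the span is exactly 13 full weeks.
Each full week contributes one Thursday: 13 so far.

13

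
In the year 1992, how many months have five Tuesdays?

A month has five Tuesdays exactly when Tuesday falls within its first (length − 28) days.
Jan: 31 days, starts Wed → 5 of Wed, Thu, Fri
Feb: 29 days, starts Sat → 5 of Sat
Mar: 31 days, starts Sun → 5 of Sun, Mon, Tue ✓
Apr: 30 days, starts Wed → 5 of Wed, Thu
May: 31 days, starts Fri → 5 of Fri, Sat, Sun
Jun: 30 days, starts Mon → 5 of Mon, Tue ✓
Jul: 31 days, starts Wed → 5 of Wed, Thu, Fri
Aug: 31 days, starts Sat → 5 of Sat, Sun, Mon
Sep: 30 days, starts Tue → 5 of Tue, Wed ✓
Oct: 31 days, starts Thu → 5 of Thu, Fri, Sat
Nov: 30 days, starts Sun → 5 of Sun, Mon
Dec: 31 days, starts Tue → 5 of Tue, Wed, Thu ✓
Months with five Tuesdays: Mar, Jun, Sep, Dec.

4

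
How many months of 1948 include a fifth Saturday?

4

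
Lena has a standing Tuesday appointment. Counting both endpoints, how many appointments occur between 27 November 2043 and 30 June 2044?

31 Tuesdays

27 November 2043 is a Friday.
From 27 November 2043 to 30 June 2044 is 217 days inclusive.
217 = 7 × 31, so the span is exactly 31 full weeks.
Each full week contributes one Tuesday: 31 so far.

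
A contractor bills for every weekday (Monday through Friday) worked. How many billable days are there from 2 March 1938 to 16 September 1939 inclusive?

403 weekdays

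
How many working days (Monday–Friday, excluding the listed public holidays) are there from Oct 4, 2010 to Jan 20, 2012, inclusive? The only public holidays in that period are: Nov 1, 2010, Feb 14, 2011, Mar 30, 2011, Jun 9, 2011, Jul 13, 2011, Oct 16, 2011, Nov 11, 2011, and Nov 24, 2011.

Oct 4, 2010 is a Monday.
From Oct 4, 2010 to Jan 20, 2012 is 474 days inclusive.
474 = 7 × 67 + 5, so there are 67 full weeks plus 5 extra days.
Each full week contributes 5 weekdays (Mon–Fri): 67 × 5 = 335.
The 5 extra days are Mon, Tue, Wed, Thu, Fri — 5 of them qualify.
Total: 335 + 5 = 340.
Holidays: Nov 1, 2010 (Mon); Feb 14, 2011 (Mon); Mar 30, 2011 (Wed); Jun 9, 2011 (Thu); Jul 13, 2011 (Wed); Oct 16, 2011 (Sun); Nov 11, 2011 (Fri); Nov 24, 2011 (Thu).
7 of the 8 holidays fall on weekdays; the rest are weekends and were already excluded.
Business days: 340 − 7 = 333.

333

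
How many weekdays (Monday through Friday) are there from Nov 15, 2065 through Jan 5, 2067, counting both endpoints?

298

Nov 15, 2065 is a Sunday.
That's 417 days from start to end, counting both.
417 = 7 × 59 + 4, so there are 59 full weeks plus 4 extra days.
Each full week contributes 5 weekdays (Mon–Fri): 59 × 5 = 295.
The 4 extra days are Sun, Mon, Tue, Wed — 3 of them qualify.
Total: 295 + 3 = 298.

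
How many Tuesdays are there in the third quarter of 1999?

Jul 1, 1999 is a Thursday.
That's 92 days from start to end, counting both.
92 = 7 × 13 + 1, so there are 13 full weeks plus 1 extra day.
Each full week contributes one Tuesday: 13 so far.
The 1 extra day is Thu — none qualify.
Total: 13 + 0 = 13.

13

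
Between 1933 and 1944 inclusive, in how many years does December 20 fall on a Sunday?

Day of week of December 20 in each year:
1933: Wed, 1934: Thu, 1935: Fri, 1936: Sun ✓, 1937: Mon, 1938: Tue, 1939: Wed, 1940: Fri, 1941: Sat, 1942: Sun ✓, 1943: Mon, 1944: Wed
Sundays: 1936, 1942.

2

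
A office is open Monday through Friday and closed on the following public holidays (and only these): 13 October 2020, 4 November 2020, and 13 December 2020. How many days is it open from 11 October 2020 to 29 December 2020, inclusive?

11 October 2020 is a Sunday.
That's 80 days from start to end, counting both.
80 = 7 × 11 + 3, so there are 11 full weeks plus 3 extra days.
Each full week contributes 5 weekdays (Mon–Fri): 11 × 5 = 55.
The 3 extra days are Sunday, Monday, Tuesday — 2 of them qualify.
Total: 55 + 2 = 57.
Holidays: 13 October 2020 (Tue); 4 November 2020 (Wed); 13 December 2020 (Sun).
2 of the 3 holidays fall on weekdays; the rest are weekends and were already excluded.
Business days: 57 − 2 = 55.

55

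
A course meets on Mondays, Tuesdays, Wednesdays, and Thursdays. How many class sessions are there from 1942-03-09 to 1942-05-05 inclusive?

34

1942-03-09 is a Monday.
The range spans 58 days (inclusive of both endpoints).
58 = 7 × 8 + 2, so there are 8 full weeks plus 2 extra days.
Each full week contributes 4 days from the set (Mon, Tue, Wed, Thu): 8 × 4 = 32.
The 2 extra days are Mon, Tue — 2 of them qualify.
Total: 32 + 2 = 34.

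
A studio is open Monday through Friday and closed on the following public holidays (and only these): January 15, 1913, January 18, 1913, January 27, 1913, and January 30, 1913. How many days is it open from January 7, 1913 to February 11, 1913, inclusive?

January 7, 1913 is a Tuesday.
From January 7, 1913 to February 11, 1913 is 36 days inclusive.
36 = 7 × 5 + 1, so there are 5 full weeks plus 1 extra day.
Each full week contributes 5 weekdays (Mon–Fri): 5 × 5 = 25.
The 1 extra day is Tue — 1 of them qualifies.
Total: 25 + 1 = 26.
Holidays: January 15, 1913 (Wed); January 18, 1913 (Sat); January 27, 1913 (Mon); January 30, 1913 (Thu).
3 of the 4 holidays fall on weekdays; the rest are weekends and were already excluded.
Business days: 26 − 3 = 23.

23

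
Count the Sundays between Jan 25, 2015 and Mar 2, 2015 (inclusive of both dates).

6 Sundays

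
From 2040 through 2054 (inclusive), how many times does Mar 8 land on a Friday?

3

Day of week of March 8 in each year:
2040: Thu, 2041: Fri ✓, 2042: Sat, 2043: Sun, 2044: Tue, 2045: Wed, 2046: Thu, 2047: Fri ✓, 2048: Sun, 2049: Mon, 2050: Tue, 2051: Wed, 2052: Fri ✓, 2053: Sat, 2054: Sun
Fridays: 2041, 2047, 2052.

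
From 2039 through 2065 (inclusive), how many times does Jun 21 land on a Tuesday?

Day of week of June 21 in each year:
2039: Tue ✓, 2040: Thu, 2041: Fri, 2042: Sat, 2043: Sun, 2044: Tue ✓, 2045: Wed, 2046: Thu, 2047: Fri, 2048: Sun, 2049: Mon, 2050: Tue ✓, 2051: Wed, 2052: Fri, 2053: Sat, 2054: Sun, 2055: Mon, 2056: Wed, 2057: Thu, 2058: Fri, 2059: Sat, 2060: Mon, 2061: Tue ✓, 2062: Wed, 2063: Thu, 2064: Sat, 2065: Sun
Tuesdays: 2039, 2044, 2050, 2061.

4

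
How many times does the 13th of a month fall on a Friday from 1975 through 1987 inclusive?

Friday-the-13ths by year:
1975: Jun
1976: Feb, Aug
1977: May
1978: Jan, Oct
1979: Apr, Jul
1980: Jun
1981: Feb, Mar, Nov
1982: Aug
1983: May
1984: Jan, Apr, Jul
1985: Sep, Dec
1986: Jun
1987: Feb, Mar, Nov

23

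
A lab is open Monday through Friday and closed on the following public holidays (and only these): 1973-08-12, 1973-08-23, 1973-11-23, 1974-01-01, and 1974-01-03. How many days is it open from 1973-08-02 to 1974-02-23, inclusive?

143 business days

1973-08-02 is a Thursday.
The range spans 206 days (inclusive of both endpoints).
206 = 7 × 29 + 3, so there are 29 full weeks plus 3 extra days.
Each full week contributes 5 weekdays (Mon–Fri): 29 × 5 = 145.
The 3 extra days are Thu, Fri, Sat — 2 of them qualify.
Total: 145 + 2 = 147.
Holidays: 1973-08-12 (Sun); 1973-08-23 (Thu); 1973-11-23 (Fri); 1974-01-01 (Tue); 1974-01-03 (Thu).
4 of the 5 holidays fall on weekdays; the rest are weekends and were already excluded.
Business days: 147 − 4 = 143.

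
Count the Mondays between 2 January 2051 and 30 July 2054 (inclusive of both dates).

187

2 January 2051 is a Monday.
That's 1306 days from start to end, counting both.
1306 = 7 × 186 + 4, so there are 186 full weeks plus 4 extra days.
Each full week contributes one Monday: 186 so far.
The 4 extra days are Monday, Tuesday, Wednesday, Thursday — 1 of them qualifies.
Total: 186 + 1 = 187.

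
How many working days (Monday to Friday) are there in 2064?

2064-01-01 is a Tuesday.
From 2064-01-01 to 2064-12-31 is 366 days inclusive.
366 = 7 × 52 + 2, so there are 52 full weeks plus 2 extra days.
Each full week contributes 5 weekdays (Mon–Fri): 52 × 5 = 260.
The 2 extra days are Tuesday, Wednesday — 2 of them qualify.
Total: 260 + 2 = 262.

262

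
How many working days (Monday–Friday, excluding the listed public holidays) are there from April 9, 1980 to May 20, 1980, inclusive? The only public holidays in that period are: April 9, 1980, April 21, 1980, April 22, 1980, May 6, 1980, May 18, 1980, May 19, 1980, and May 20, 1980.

April 9, 1980 is a Wednesday.
From April 9, 1980 to May 20, 1980 is 42 days inclusive.
42 = 7 × 6, so the span is exactly 6 full weeks.
Each full week contributes 5 weekdays (Mon–Fri): 6 × 5 = 30.
Holidays: April 9, 1980 (Wed); April 21, 1980 (Mon); April 22, 1980 (Tue); May 6, 1980 (Tue); May 18, 1980 (Sun); May 19, 1980 (Mon); May 20, 1980 (Tue).
6 of the 7 holidays fall on weekdays; the rest are weekends and were already excluded.
Business days: 30 − 6 = 24.

24 working days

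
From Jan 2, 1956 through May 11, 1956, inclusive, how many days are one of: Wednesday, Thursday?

Jan 2, 1956 is a Monday.
That's 131 days from start to end, counting both.
131 = 7 × 18 + 5, so there are 18 full weeks plus 5 extra days.
Each full week contributes 2 days from the set (Wed, Thu): 18 × 2 = 36.
The 5 extra days are Monday, Tuesday, Wednesday, Thursday, Friday — 2 of them qualify.
Total: 36 + 2 = 38.

38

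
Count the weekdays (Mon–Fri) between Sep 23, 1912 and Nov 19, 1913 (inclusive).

303

Sep 23, 1912 is a Monday.
That's 423 days from start to end, counting both.
423 = 7 × 60 + 3, so there are 60 full weeks plus 3 extra days.
Each full week contributes 5 weekdays (Mon–Fri): 60 × 5 = 300.
The 3 extra days are Mon, Tue, Wed — 3 of them qualify.
Total: 300 + 3 = 303.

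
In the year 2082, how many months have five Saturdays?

4

A month has five Saturdays exactly when Saturday falls within its first (length − 28) days.
Jan: 31 days, starts Thu → 5 of Thu, Fri, Sat ✓
Feb: 28 days, starts Sun → 5 of (none)
Mar: 31 days, starts Sun → 5 of Sun, Mon, Tue
Apr: 30 days, starts Wed → 5 of Wed, Thu
May: 31 days, starts Fri → 5 of Fri, Sat, Sun ✓
Jun: 30 days, starts Mon → 5 of Mon, Tue
Jul: 31 days, starts Wed → 5 of Wed, Thu, Fri
Aug: 31 days, starts Sat → 5 of Sat, Sun, Mon ✓
Sep: 30 days, starts Tue → 5 of Tue, Wed
Oct: 31 days, starts Thu → 5 of Thu, Fri, Sat ✓
Nov: 30 days, starts Sun → 5 of Sun, Mon
Dec: 31 days, starts Tue → 5 of Tue, Wed, Thu
Months with five Saturdays: Jan, May, Aug, Oct.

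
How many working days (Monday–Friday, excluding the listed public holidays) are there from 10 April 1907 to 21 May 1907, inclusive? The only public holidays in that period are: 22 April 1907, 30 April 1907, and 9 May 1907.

27 working days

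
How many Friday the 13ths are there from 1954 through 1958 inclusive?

Friday-the-13ths by year:
1954: Aug
1955: May
1956: Jan, Apr, Jul
1957: Sep, Dec
1958: Jun

8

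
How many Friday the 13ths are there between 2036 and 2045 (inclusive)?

Friday-the-13ths by year:
2036: Jun
2037: Feb, Mar, Nov
2038: Aug
2039: May
2040: Jan, Apr, Jul
2041: Sep, Dec
2042: Jun
2043: Feb, Mar, Nov
2044: May
2045: Jan, Oct

18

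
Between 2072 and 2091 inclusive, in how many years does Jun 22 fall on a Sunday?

Day of week of June 22 in each year:
2072: Wed, 2073: Thu, 2074: Fri, 2075: Sat, 2076: Mon, 2077: Tue, 2078: Wed, 2079: Thu, 2080: Sat, 2081: Sun ✓, 2082: Mon, 2083: Tue, 2084: Thu, 2085: Fri, 2086: Sat, 2087: Sun ✓, 2088: Tue, 2089: Wed, 2090: Thu, 2091: Fri
Sundays: 2081, 2087.

2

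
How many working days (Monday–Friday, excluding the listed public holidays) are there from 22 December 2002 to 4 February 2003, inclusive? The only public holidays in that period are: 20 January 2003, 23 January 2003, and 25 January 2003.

30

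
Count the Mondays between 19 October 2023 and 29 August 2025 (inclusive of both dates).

19 October 2023 is a Thursday.
The range spans 681 days (inclusive of both endpoints).
681 = 7 × 97 + 2, so there are 97 full weeks plus 2 extra days.
Each full week contributes one Monday: 97 so far.
The 2 extra days are Thursday, Friday — none qualify.
Total: 97 + 0 = 97.

97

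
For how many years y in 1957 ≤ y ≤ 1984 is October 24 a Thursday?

4

Day of week of October 24 in each year:
1957: Thu ✓, 1958: Fri, 1959: Sat, 1960: Mon, 1961: Tue, 1962: Wed, 1963: Thu ✓, 1964: Sat, 1965: Sun, 1966: Mon, 1967: Tue, 1968: Thu ✓, 1969: Fri, 1970: Sat, 1971: Sun, 1972: Tue, 1973: Wed, 1974: Thu ✓, 1975: Fri, 1976: Sun, 1977: Mon, 1978: Tue, 1979: Wed, 1980: Fri, 1981: Sat, 1982: Sun, 1983: Mon, 1984: Wed
Thursdays: 1957, 1963, 1968, 1974.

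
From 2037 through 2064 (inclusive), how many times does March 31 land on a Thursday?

Day of week of March 31 in each year:
2037: Tue, 2038: Wed, 2039: Thu ✓, 2040: Sat, 2041: Sun, 2042: Mon, 2043: Tue, 2044: Thu ✓, 2045: Fri, 2046: Sat, 2047: Sun, 2048: Tue, 2049: Wed, 2050: Thu ✓, 2051: Fri, 2052: Sun, 2053: Mon, 2054: Tue, 2055: Wed, 2056: Fri, 2057: Sat, 2058: Sun, 2059: Mon, 2060: Wed, 2061: Thu ✓, 2062: Fri, 2063: Sat, 2064: Mon
Thursdays: 2039, 2044, 2050, 2061.

4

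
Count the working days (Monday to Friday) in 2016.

261 weekdays

2016-01-01 is a Friday.
From 2016-01-01 to 2016-12-31 is 366 days inclusive.
366 = 7 × 52 + 2, so there are 52 full weeks plus 2 extra days.
Each full week contributes 5 weekdays (Mon–Fri): 52 × 5 = 260.
The 2 extra days are Fri, Sat — 1 of them qualifies.
Total: 260 + 1 = 261.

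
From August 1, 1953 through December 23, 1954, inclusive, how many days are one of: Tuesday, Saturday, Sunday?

219

August 1, 1953 is a Saturday.
The range spans 510 days (inclusive of both endpoints).
510 = 7 × 72 + 6, so there are 72 full weeks plus 6 extra days.
Each full week contributes 3 days from the set (Tue, Sat, Sun): 72 × 3 = 216.
The 6 extra days are Saturday, Sunday, Monday, Tuesday, Wednesday, Thursday — 3 of them qualify.
Total: 216 + 3 = 219.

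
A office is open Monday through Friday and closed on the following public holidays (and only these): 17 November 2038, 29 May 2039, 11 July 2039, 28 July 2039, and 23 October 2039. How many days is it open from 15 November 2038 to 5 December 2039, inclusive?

273 business days

15 November 2038 is a Monday.
The range spans 386 days (inclusive of both endpoints).
386 = 7 × 55 + 1, so there are 55 full weeks plus 1 extra day.
Each full week contributes 5 weekdays (Mon–Fri): 55 × 5 = 275.
The 1 extra day is Monday — 1 of them qualifies.
Total: 275 + 1 = 276.
Holidays: 17 November 2038 (Wed); 29 May 2039 (Sun); 11 July 2039 (Mon); 28 July 2039 (Thu); 23 October 2039 (Sun).
3 of the 5 holidays fall on weekdays; the rest are weekends and were already excluded.
Business days: 276 − 3 = 273.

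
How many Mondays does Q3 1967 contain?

1967-07-01 is a Saturday.
From 1967-07-01 to 1967-09-30 is 92 days inclusive.
92 = 7 × 13 + 1, so there are 13 full weeks plus 1 extra day.
Each full week contributes one Monday: 13 so far.
The 1 extra day is Saturday — none qualify.
Total: 13 + 0 = 13.

13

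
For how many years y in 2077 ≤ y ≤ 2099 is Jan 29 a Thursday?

4

Day of week of January 29 in each year:
2077: Fri, 2078: Sat, 2079: Sun, 2080: Mon, 2081: Wed, 2082: Thu ✓, 2083: Fri, 2084: Sat, 2085: Mon, 2086: Tue, 2087: Wed, 2088: Thu ✓, 2089: Sat, 2090: Sun, 2091: Mon, 2092: Tue, 2093: Thu ✓, 2094: Fri, 2095: Sat, 2096: Sun, 2097: Tue, 2098: Wed, 2099: Thu ✓
Thursdays: 2082, 2088, 2093, 2099.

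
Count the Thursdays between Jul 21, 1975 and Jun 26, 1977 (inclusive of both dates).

101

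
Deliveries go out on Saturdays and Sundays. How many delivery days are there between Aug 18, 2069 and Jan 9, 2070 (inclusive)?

Aug 18, 2069 is a Sunday.
That's 145 days from start to end, counting both.
145 = 7 × 20 + 5, so there are 20 full weeks plus 5 extra days.
Each full week contributes 2 days from the set (Sat, Sun): 20 × 2 = 40.
The 5 extra days are Sunday, Monday, Tuesday, Wednesday, Thursday — 1 of them qualifies.
Total: 40 + 1 = 41.

41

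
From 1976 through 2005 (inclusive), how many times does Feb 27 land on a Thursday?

4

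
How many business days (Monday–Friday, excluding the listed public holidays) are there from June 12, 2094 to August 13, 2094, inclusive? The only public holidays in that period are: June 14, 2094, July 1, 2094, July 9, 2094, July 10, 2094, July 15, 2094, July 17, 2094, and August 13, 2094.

June 12, 2094 is a Saturday.
That's 63 days from start to end, counting both.
63 = 7 × 9, so the span is exactly 9 full weeks.
Each full week contributes 5 weekdays (Mon–Fri): 9 × 5 = 45.
Total: 45.
Holidays: June 14, 2094 (Mon); July 1, 2094 (Thu); July 9, 2094 (Fri); July 10, 2094 (Sat); July 15, 2094 (Thu); July 17, 2094 (Sat); August 13, 2094 (Fri).
5 of the 7 holidays fall on weekdays; the rest are weekends and were already excluded.
Business days: 45 − 5 = 40.

40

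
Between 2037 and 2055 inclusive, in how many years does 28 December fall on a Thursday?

Day of week of December 28 in each year:
2037: Mon, 2038: Tue, 2039: Wed, 2040: Fri, 2041: Sat, 2042: Sun, 2043: Mon, 2044: Wed, 2045: Thu ✓, 2046: Fri, 2047: Sat, 2048: Mon, 2049: Tue, 2050: Wed, 2051: Thu ✓, 2052: Sat, 2053: Sun, 2054: Mon, 2055: Tue
Thursdays: 2045, 2051.

2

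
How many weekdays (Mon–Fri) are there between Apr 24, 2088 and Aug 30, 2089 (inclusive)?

Apr 24, 2088 is a Saturday.
That's 494 days from start to end, counting both.
494 = 7 × 70 + 4, so there are 70 full weeks plus 4 extra days.
Each full week contributes 5 weekdays (Mon–Fri): 70 × 5 = 350.
The 4 extra days are Saturday, Sunday, Monday, Tuesday — 2 of them qualify.
Total: 350 + 2 = 352.

352 weekdays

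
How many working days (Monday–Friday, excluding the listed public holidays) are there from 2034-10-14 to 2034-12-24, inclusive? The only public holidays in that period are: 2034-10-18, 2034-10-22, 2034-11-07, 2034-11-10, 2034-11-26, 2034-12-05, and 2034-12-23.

46 working days

2034-10-14 is a Saturday.
From 2034-10-14 to 2034-12-24 is 72 days inclusive.
72 = 7 × 10 + 2, so there are 10 full weeks plus 2 extra days.
Each full week contributes 5 weekdays (Mon–Fri): 10 × 5 = 50.
The 2 extra days are Sat, Sun — none qualify.
Total: 50 + 0 = 50.
Holidays: 2034-10-18 (Wed); 2034-10-22 (Sun); 2034-11-07 (Tue); 2034-11-10 (Fri); 2034-11-26 (Sun); 2034-12-05 (Tue); 2034-12-23 (Sat).
4 of the 7 holidays fall on weekdays; the rest are weekends and were already excluded.
Business days: 50 − 4 = 46.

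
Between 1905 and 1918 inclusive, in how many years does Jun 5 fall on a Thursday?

1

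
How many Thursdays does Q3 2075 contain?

2075-07-01 is a Monday.
The range spans 92 days (inclusive of both endpoints).
92 = 7 × 13 + 1, so there are 13 full weeks plus 1 extra day.
Each full week contributes one Thursday: 13 so far.
The 1 extra day is Mon — none qualify.
Total: 13 + 0 = 13.

13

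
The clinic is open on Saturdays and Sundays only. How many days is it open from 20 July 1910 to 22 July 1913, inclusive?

20 July 1910 is a Wednesday.
From 20 July 1910 to 22 July 1913 is 1099 days inclusive.
1099 = 7 × 157, so the span is exactly 157 full weeks.
Each full week contributes 2 days from the set (Sat, Sun): 157 × 2 = 314.
Total: 314.

314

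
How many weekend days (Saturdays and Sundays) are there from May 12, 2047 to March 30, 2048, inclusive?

93

May 12, 2047 is a Sunday.
The range spans 324 days (inclusive of both endpoints).
324 = 7 × 46 + 2, so there are 46 full weeks plus 2 extra days.
Each full week contributes 2 weekend days (Sat, Sun): 46 × 2 = 92.
The 2 extra days are Sun, Mon — 1 of them qualifies.
Total: 92 + 1 = 93.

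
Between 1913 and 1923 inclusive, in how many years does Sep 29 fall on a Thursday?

Day of week of September 29 in each year:
1913: Mon, 1914: Tue, 1915: Wed, 1916: Fri, 1917: Sat, 1918: Sun, 1919: Mon, 1920: Wed, 1921: Thu ✓, 1922: Fri, 1923: Sat
Thursdays: 1921.

1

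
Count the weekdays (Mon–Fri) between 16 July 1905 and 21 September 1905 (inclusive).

49 weekdays

16 July 1905 is a Sunday.
The range spans 68 days (inclusive of both endpoints).
68 = 7 × 9 + 5, so there are 9 full weeks plus 5 extra days.
Each full week contributes 5 weekdays (Mon–Fri): 9 × 5 = 45.
The 5 extra days are Sunday, Monday, Tuesday, Wednesday, Thursday — 4 of them qualify.
Total: 45 + 4 = 49.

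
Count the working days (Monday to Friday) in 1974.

261 weekdays

Jan 1, 1974 is a Tuesday.
The range spans 365 days (inclusive of both endpoints).
365 = 7 × 52 + 1, so there are 52 full weeks plus 1 extra day.
Each full week contributes 5 weekdays (Mon–Fri): 52 × 5 = 260.
The 1 extra day is Tuesday — 1 of them qualifies.
Total: 260 + 1 = 261.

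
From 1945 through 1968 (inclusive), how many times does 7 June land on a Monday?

Day of week of June 7 in each year:
1945: Thu, 1946: Fri, 1947: Sat, 1948: Mon ✓, 1949: Tue, 1950: Wed, 1951: Thu, 1952: Sat, 1953: Sun, 1954: Mon ✓, 1955: Tue, 1956: Thu, 1957: Fri, 1958: Sat, 1959: Sun, 1960: Tue, 1961: Wed, 1962: Thu, 1963: Fri, 1964: Sun, 1965: Mon ✓, 1966: Tue, 1967: Wed, 1968: Fri
Mondays: 1948, 1954, 1965.

3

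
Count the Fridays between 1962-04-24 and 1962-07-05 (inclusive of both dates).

1962-04-24 is a Tuesday.
The range spans 73 days (inclusive of both endpoints).
73 = 7 × 10 + 3, so there are 10 full weeks plus 3 extra days.
Each full week contributes one Friday: 10 so far.
The 3 extra days are Tuesday, Wednesday, Thursday — none qualify.
Total: 10 + 0 = 10.

10 Fridays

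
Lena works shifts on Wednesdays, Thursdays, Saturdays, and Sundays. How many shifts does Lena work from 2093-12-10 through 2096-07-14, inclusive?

542

2093-12-10 is a Thursday.
The range spans 948 days (inclusive of both endpoints).
948 = 7 × 135 + 3, so there are 135 full weeks plus 3 extra days.
Each full week contributes 4 days from the set (Wed, Thu, Sat, Sun): 135 × 4 = 540.
The 3 extra days are Thu, Fri, Sat — 2 of them qualify.
Total: 540 + 2 = 542.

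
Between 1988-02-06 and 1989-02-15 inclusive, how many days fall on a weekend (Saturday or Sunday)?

1988-02-06 is a Saturday.
From 1988-02-06 to 1989-02-15 is 376 days inclusive.
376 = 7 × 53 + 5, so there are 53 full weeks plus 5 extra days.
Each full week contributes 2 weekend days (Sat, Sun): 53 × 2 = 106.
The 5 extra days are Saturday, Sunday, Monday, Tuesday, Wednesday — 2 of them qualify.
Total: 106 + 2 = 108.

108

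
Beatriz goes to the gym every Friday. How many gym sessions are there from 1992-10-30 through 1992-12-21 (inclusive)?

1992-10-30 is a Friday.
From 1992-10-30 to 1992-12-21 is 53 days inclusive.
53 = 7 × 7 + 4, so there are 7 full weeks plus 4 extra days.
Each full week contributes one Friday: 7 so far.
The 4 extra days are Fri, Sat, Sun, Mon — 1 of them qualifies.
Total: 7 + 1 = 8.

8 Fridays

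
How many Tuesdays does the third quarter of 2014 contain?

2014-07-01 is a Tuesday.
The range spans 92 days (inclusive of both endpoints).
92 = 7 × 13 + 1, so there are 13 full weeks plus 1 extra day.
Each full week contributes one Tuesday: 13 so far.
The 1 extra day is Tue — 1 of them qualifies.
Total: 13 + 1 = 14.

14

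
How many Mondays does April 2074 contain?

5

April 1, 2074 is a Sunday.
That's 30 days from start to end, counting both.
30 = 7 × 4 + 2, so there are 4 full weeks plus 2 extra days.
Each full week contributes one Monday: 4 so far.
The 2 extra days are Sun, Mon — 1 of them qualifies.
Total: 4 + 1 = 5.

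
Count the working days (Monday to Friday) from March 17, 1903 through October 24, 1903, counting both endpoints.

March 17, 1903 is a Tuesday.
That's 222 days from start to end, counting both.
222 = 7 × 31 + 5, so there are 31 full weeks plus 5 extra days.
Each full week contributes 5 weekdays (Mon–Fri): 31 × 5 = 155.
The 5 extra days are Tuesday, Wednesday, Thursday, Friday, Saturday — 4 of them qualify.
Total: 155 + 4 = 159.

159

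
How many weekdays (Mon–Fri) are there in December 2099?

23 weekdays

December 1, 2099 is a Tuesday.
From December 1, 2099 to December 31, 2099 is 31 days inclusive.
31 = 7 × 4 + 3, so there are 4 full weeks plus 3 extra days.
Each full week contributes 5 weekdays (Mon–Fri): 4 × 5 = 20.
The 3 extra days are Tuesday, Wednesday, Thursday — 3 of them qualify.
Total: 20 + 3 = 23.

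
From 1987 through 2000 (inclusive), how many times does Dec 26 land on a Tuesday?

3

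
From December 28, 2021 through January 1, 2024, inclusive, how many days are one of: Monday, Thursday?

210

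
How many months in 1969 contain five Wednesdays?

A month has five Wednesdays exactly when Wednesday falls within its first (length − 28) days.
Jan: 31 days, starts Wed → 5 of Wed, Thu, Fri ✓
Feb: 28 days, starts Sat → 5 of (none)
Mar: 31 days, starts Sat → 5 of Sat, Sun, Mon
Apr: 30 days, starts Tue → 5 of Tue, Wed ✓
May: 31 days, starts Thu → 5 of Thu, Fri, Sat
Jun: 30 days, starts Sun → 5 of Sun, Mon
Jul: 31 days, starts Tue → 5 of Tue, Wed, Thu ✓
Aug: 31 days, starts Fri → 5 of Fri, Sat, Sun
Sep: 30 days, starts Mon → 5 of Mon, Tue
Oct: 31 days, starts Wed → 5 of Wed, Thu, Fri ✓
Nov: 30 days, starts Sat → 5 of Sat, Sun
Dec: 31 days, starts Mon → 5 of Mon, Tue, Wed ✓
Months with five Wednesdays: Jan, Apr, Jul, Oct, Dec.

5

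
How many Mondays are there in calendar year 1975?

52

1975-01-01 is a Wednesday.
From 1975-01-01 to 1975-12-31 is 365 days inclusive.
365 = 7 × 52 + 1, so there are 52 full weeks plus 1 extra day.
Each full week contributes one Monday: 52 so far.
The 1 extra day is Wednesday — none qualify.
Total: 52 + 0 = 52.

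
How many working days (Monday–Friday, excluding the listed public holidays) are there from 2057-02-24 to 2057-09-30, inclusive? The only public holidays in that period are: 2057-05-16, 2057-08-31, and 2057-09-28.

152 working days

2057-02-24 is a Saturday.
The range spans 219 days (inclusive of both endpoints).
219 = 7 × 31 + 2, so there are 31 full weeks plus 2 extra days.
Each full week contributes 5 weekdays (Mon–Fri): 31 × 5 = 155.
The 2 extra days are Sat, Sun — none qualify.
Total: 155 + 0 = 155.
Holidays: 2057-05-16 (Wed); 2057-08-31 (Fri); 2057-09-28 (Fri).
All 3 holidays fall on weekdays, so subtract 3.
Business days: 155 − 3 = 152.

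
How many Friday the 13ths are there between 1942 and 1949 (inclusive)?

13

Friday-the-13ths by year:
1942: Feb, Mar, Nov
1943: Aug
1944: Oct
1945: Apr, Jul
1946: Sep, Dec
1947: Jun
1948: Feb, Aug
1949: May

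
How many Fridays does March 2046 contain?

1 March 2046 is a Thursday.
From 1 March 2046 to 31 March 2046 is 31 days inclusive.
31 = 7 × 4 + 3, so there are 4 full weeks plus 3 extra days.
Each full week contributes one Friday: 4 so far.
The 3 extra days are Thursday, Friday, Saturday — 1 of them qualifies.
Total: 4 + 1 = 5.

5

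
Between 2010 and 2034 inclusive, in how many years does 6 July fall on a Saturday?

Day of week of July 6 in each year:
2010: Tue, 2011: Wed, 2012: Fri, 2013: Sat ✓, 2014: Sun, 2015: Mon, 2016: Wed, 2017: Thu, 2018: Fri, 2019: Sat ✓, 2020: Mon, 2021: Tue, 2022: Wed, 2023: Thu, 2024: Sat ✓, 2025: Sun, 2026: Mon, 2027: Tue, 2028: Thu, 2029: Fri, 2030: Sat ✓, 2031: Sun, 2032: Tue, 2033: Wed, 2034: Thu
Saturdays: 2013, 2019, 2024, 2030.

4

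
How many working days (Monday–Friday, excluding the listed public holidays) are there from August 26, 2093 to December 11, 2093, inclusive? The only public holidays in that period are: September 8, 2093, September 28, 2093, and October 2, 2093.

August 26, 2093 is a Wednesday.
The range spans 108 days (inclusive of both endpoints).
108 = 7 × 15 + 3, so there are 15 full weeks plus 3 extra days.
Each full week contributes 5 weekdays (Mon–Fri): 15 × 5 = 75.
The 3 extra days are Wednesday, Thursday, Friday — 3 of them qualify.
Total: 75 + 3 = 78.
Holidays: September 8, 2093 (Tue); September 28, 2093 (Mon); October 2, 2093 (Fri).
All 3 holidays fall on weekdays, so subtract 3.
Business days: 78 − 3 = 75.

75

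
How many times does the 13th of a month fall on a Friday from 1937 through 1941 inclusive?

Friday-the-13ths by year:
1937: Aug
1938: May
1939: Jan, Oct
1940: Sep, Dec
1941: Jun

7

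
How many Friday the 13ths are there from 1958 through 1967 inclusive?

Friday-the-13ths by year:
1958: Jun
1959: Feb, Mar, Nov
1960: May
1961: Jan, Oct
1962: Apr, Jul
1963: Sep, Dec
1964: Mar, Nov
1965: Aug
1966: May
1967: Jan, Oct

17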